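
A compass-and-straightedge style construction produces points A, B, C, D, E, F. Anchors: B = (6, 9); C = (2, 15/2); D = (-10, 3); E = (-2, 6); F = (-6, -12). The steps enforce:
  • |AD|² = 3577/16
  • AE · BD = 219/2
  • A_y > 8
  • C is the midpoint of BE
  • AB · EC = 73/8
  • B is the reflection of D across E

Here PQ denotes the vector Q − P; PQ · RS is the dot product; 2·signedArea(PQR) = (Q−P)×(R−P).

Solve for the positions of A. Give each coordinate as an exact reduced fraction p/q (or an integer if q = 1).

1. A_x = 4  [line 16·x + 6·y + -227/2 = 0 ∩ |AD|² = 3577/16]
2. A_y = 33/4  [line 16·x + 6·y + -227/2 = 0 ∩ |AD|² = 3577/16]
   → A = (4, 33/4)

A = (4, 33/4)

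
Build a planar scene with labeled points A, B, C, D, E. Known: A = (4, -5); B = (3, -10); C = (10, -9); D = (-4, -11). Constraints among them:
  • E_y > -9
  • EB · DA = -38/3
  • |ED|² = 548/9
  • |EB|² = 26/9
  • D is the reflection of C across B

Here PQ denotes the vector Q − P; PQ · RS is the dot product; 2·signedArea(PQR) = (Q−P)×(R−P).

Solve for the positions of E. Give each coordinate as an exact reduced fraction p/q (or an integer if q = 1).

E = (10/3, -25/3)

1. E_x = 10/3  [line -8·x + -6·y + -70/3 = 0 ∩ |EB|² = 26/9]
2. E_y = -25/3  [line -8·x + -6·y + -70/3 = 0 ∩ |EB|² = 26/9]
   → E = (10/3, -25/3)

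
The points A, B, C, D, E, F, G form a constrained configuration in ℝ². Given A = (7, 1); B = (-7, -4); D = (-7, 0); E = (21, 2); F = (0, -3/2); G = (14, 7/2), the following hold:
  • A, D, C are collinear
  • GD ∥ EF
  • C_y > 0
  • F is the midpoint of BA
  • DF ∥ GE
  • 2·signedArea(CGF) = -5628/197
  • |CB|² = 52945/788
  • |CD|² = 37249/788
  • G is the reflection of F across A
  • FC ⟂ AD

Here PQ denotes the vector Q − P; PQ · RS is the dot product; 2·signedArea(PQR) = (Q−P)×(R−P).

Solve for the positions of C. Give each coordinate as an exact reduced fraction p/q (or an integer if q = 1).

1. C_x = -28/197  [A, D, C are collinear ∩ FC ⟂ AD]
2. C_y = 193/394  [A, D, C are collinear ∩ FC ⟂ AD]
   → C = (-28/197, 193/394)

C = (-28/197, 193/394)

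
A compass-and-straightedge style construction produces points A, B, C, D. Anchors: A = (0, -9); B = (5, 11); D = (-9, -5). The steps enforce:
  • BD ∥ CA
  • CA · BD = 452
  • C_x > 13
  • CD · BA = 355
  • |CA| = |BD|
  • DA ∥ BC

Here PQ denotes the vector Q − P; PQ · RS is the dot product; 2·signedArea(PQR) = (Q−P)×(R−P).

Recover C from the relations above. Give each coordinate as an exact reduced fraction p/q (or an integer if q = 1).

C = (14, 7)

1. C_x = 14  [BD ∥ CA ∩ DA ∥ BC]
2. C_y = 7  [BD ∥ CA ∩ DA ∥ BC]
   → C = (14, 7)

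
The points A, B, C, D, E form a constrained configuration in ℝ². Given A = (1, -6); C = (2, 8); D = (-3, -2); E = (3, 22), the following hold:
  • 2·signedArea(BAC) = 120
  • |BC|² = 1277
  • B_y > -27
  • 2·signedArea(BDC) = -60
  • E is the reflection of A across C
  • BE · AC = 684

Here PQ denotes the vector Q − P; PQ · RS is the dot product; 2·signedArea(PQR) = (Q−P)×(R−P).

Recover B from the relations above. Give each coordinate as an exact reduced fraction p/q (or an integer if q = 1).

1. B_x = -9  [2·signedArea(BDC) = -60 ∩ 2·signedArea(BAC) = 120]
2. B_y = -26  [2·signedArea(BDC) = -60 ∩ 2·signedArea(BAC) = 120]
   → B = (-9, -26)

B = (-9, -26)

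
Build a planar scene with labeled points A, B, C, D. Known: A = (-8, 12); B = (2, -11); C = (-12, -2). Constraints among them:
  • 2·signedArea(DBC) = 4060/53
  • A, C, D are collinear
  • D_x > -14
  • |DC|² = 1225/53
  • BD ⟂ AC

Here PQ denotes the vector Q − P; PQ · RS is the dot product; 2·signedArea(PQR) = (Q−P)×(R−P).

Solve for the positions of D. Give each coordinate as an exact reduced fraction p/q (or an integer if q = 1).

D = (-706/53, -351/53)

1. D_x = -706/53  [A, C, D are collinear ∩ BD ⟂ AC]
2. D_y = -351/53  [A, C, D are collinear ∩ BD ⟂ AC]
   → D = (-706/53, -351/53)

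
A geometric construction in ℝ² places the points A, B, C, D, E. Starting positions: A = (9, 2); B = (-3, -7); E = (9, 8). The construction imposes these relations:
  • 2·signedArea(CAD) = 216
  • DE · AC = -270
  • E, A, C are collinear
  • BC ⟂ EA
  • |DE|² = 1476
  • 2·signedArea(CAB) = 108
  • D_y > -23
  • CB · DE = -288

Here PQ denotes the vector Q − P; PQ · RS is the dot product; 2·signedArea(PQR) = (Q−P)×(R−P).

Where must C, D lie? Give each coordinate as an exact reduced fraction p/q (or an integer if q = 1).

1. C_x = 9  [E, A, C are collinear ∩ BC ⟂ EA]
2. C_y = -7  [E, A, C are collinear ∩ BC ⟂ EA]
   → C = (9, -7)
3. D_x = -15  [DE · AC = -270 ∩ 2·signedArea(CAD) = 216]
4. D_y = -22  [DE · AC = -270 ∩ 2·signedArea(CAD) = 216]
   → D = (-15, -22)

C = (9, -7)
D = (-15, -22)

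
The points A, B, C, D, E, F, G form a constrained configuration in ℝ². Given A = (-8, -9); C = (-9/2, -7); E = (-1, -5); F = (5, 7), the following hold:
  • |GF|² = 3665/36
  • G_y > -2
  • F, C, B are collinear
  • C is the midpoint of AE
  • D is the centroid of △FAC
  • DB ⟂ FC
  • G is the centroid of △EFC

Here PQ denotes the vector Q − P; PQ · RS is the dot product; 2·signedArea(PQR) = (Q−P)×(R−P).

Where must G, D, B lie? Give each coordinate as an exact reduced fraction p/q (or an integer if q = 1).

1. G_x = -1/6  [G is the centroid of △EFC]
2. G_y = -5/3  [G is the centroid of △EFC]
   → G = (-1/6, -5/3)
3. D_x = -5/2  [D is the centroid of △FAC]
4. D_y = -3  [D is the centroid of △FAC]
   → D = (-5/2, -3)
5. B_x = -921/458  [F, C, B are collinear ∩ DB ⟂ FC]
6. B_y = -763/229  [F, C, B are collinear ∩ DB ⟂ FC]
   → B = (-921/458, -763/229)

B = (-921/458, -763/229)
D = (-5/2, -3)
G = (-1/6, -5/3)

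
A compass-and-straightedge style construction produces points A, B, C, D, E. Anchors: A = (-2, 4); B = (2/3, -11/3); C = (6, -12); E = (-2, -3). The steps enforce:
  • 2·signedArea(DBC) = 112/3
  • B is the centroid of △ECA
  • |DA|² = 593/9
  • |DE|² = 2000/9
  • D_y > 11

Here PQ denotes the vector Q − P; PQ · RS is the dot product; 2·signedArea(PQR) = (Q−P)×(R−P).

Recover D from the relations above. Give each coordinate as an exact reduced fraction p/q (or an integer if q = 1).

D = (-14/3, 35/3)

1. D_x = -14/3  [line 25/3·x + 16/3·y + -70/3 = 0 ∩ |DA|² = 593/9]
2. D_y = 35/3  [line 25/3·x + 16/3·y + -70/3 = 0 ∩ |DA|² = 593/9]
   → D = (-14/3, 35/3)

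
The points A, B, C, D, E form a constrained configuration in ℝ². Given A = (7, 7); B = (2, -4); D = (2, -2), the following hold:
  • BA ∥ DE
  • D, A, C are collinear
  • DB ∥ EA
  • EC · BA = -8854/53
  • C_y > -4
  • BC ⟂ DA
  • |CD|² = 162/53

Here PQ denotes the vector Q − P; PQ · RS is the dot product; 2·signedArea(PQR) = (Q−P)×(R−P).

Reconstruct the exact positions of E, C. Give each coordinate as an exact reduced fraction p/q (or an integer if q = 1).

C = (61/53, -187/53)
E = (7, 9)

1. E_x = 7  [DB ∥ EA ∩ BA ∥ DE]
2. E_y = 9  [DB ∥ EA ∩ BA ∥ DE]
   → E = (7, 9)
3. C_x = 61/53  [D, A, C are collinear ∩ BC ⟂ DA]
4. C_y = -187/53  [D, A, C are collinear ∩ BC ⟂ DA]
   → C = (61/53, -187/53)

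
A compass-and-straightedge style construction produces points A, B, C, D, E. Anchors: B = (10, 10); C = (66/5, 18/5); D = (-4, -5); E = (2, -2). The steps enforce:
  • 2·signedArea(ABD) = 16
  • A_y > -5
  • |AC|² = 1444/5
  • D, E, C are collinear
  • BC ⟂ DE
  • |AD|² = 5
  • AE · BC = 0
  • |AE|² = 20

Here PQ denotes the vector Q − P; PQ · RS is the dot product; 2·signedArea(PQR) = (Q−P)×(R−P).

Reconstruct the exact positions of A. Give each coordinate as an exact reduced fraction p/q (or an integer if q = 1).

A = (-2, -4)

1. A_x = -2  [AE · BC = 0 ∩ 2·signedArea(ABD) = 16]
2. A_y = -4  [AE · BC = 0 ∩ 2·signedArea(ABD) = 16]
   → A = (-2, -4)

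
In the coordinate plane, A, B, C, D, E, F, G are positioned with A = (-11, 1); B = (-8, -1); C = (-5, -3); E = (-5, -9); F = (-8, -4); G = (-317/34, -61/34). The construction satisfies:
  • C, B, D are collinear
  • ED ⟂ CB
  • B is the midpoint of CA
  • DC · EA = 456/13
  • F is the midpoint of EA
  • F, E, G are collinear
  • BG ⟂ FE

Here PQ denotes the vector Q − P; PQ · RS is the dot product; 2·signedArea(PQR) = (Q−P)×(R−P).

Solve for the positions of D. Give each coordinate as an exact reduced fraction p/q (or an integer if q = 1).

D = (-29/13, -63/13)

1. D_x = -29/13  [C, B, D are collinear ∩ ED ⟂ CB]
2. D_y = -63/13  [C, B, D are collinear ∩ ED ⟂ CB]
   → D = (-29/13, -63/13)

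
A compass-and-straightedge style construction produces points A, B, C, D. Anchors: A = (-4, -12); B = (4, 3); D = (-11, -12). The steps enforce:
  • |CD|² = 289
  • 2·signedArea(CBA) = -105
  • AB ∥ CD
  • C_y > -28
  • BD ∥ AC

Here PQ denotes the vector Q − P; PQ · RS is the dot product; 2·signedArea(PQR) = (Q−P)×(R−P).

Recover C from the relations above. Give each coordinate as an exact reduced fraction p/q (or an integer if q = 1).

1. C_x = -19  [AB ∥ CD ∩ BD ∥ AC]
2. C_y = -27  [AB ∥ CD ∩ BD ∥ AC]
   → C = (-19, -27)

C = (-19, -27)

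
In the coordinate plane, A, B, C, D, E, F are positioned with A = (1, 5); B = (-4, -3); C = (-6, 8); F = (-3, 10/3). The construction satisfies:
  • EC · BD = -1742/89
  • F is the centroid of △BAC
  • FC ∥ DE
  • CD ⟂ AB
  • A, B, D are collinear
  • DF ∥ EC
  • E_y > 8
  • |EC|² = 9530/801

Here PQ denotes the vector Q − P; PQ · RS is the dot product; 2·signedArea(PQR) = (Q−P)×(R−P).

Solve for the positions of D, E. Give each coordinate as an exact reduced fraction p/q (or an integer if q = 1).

D = (34/89, 357/89)
E = (-233/89, 2317/267)

1. D_x = 34/89  [A, B, D are collinear ∩ CD ⟂ AB]
2. D_y = 357/89  [A, B, D are collinear ∩ CD ⟂ AB]
   → D = (34/89, 357/89)
3. E_x = -233/89  [DF ∥ EC ∩ FC ∥ DE]
4. E_y = 2317/267  [DF ∥ EC ∩ FC ∥ DE]
   → E = (-233/89, 2317/267)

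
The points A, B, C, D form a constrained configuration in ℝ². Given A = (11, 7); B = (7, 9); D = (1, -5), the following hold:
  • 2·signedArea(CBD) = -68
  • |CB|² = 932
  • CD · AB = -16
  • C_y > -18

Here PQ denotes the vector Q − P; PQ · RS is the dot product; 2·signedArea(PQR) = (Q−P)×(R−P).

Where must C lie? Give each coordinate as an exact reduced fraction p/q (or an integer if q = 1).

C = (-9, -17)

1. C_x = -9  [2·signedArea(CBD) = -68 ∩ CD · AB = -16]
2. C_y = -17  [2·signedArea(CBD) = -68 ∩ CD · AB = -16]
   → C = (-9, -17)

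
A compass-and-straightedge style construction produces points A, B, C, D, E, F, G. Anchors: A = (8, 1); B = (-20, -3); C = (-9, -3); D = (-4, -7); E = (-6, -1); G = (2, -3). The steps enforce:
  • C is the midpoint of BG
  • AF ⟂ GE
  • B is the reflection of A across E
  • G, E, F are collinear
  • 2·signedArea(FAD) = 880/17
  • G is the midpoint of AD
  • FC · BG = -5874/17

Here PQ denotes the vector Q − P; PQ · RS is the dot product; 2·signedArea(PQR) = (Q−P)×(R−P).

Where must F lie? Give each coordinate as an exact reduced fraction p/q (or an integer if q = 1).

F = (114/17, -71/17)

1. F_x = 114/17  [G, E, F are collinear ∩ AF ⟂ GE]
2. F_y = -71/17  [G, E, F are collinear ∩ AF ⟂ GE]
   → F = (114/17, -71/17)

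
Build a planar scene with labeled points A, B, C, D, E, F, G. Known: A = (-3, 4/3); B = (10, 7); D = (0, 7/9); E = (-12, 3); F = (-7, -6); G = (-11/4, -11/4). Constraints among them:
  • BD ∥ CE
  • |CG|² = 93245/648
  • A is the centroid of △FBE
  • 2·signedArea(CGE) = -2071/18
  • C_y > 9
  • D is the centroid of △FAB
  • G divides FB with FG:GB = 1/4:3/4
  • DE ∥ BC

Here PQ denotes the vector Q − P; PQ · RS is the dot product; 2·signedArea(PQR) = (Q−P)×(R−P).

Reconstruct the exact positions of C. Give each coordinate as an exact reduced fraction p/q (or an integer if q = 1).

1. C_x = -2  [BD ∥ CE ∩ DE ∥ BC]
2. C_y = 83/9  [BD ∥ CE ∩ DE ∥ BC]
   → C = (-2, 83/9)

C = (-2, 83/9)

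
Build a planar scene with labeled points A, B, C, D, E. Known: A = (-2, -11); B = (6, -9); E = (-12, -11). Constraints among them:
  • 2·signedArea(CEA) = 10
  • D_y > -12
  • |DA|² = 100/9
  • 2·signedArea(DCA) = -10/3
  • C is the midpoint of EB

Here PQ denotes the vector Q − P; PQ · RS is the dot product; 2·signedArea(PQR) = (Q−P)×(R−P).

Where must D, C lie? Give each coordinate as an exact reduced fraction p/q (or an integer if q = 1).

C = (-3, -10)
D = (-16/3, -11)

1. C_x = -3  [C is the midpoint of EB]
2. C_y = -10  [C is the midpoint of EB]
   → C = (-3, -10)
3. D_x = -16/3  [line 1·x + 1·y + 49/3 = 0 ∩ |DA|² = 100/9]
4. D_y = -11  [line 1·x + 1·y + 49/3 = 0 ∩ |DA|² = 100/9]
   → D = (-16/3, -11)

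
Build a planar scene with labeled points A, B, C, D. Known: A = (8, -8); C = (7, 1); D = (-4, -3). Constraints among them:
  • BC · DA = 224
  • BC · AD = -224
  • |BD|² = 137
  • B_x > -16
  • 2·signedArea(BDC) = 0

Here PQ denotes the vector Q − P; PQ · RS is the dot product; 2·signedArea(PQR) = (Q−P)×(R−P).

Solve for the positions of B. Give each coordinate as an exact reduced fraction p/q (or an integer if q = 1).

1. B_x = -15  [2·signedArea(BDC) = 0 ∩ BC · DA = 224]
2. B_y = -7  [2·signedArea(BDC) = 0 ∩ BC · DA = 224]
   → B = (-15, -7)

B = (-15, -7)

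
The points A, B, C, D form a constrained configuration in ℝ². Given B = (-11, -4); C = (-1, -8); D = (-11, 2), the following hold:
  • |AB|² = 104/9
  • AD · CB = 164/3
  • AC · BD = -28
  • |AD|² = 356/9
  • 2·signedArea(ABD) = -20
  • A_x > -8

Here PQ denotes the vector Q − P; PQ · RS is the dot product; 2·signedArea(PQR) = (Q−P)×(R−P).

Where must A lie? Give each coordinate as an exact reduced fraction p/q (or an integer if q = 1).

1. A_x = -23/3  [AD · CB = 164/3 ∩ 2·signedArea(ABD) = -20]
2. A_y = -10/3  [AD · CB = 164/3 ∩ 2·signedArea(ABD) = -20]
   → A = (-23/3, -10/3)

A = (-23/3, -10/3)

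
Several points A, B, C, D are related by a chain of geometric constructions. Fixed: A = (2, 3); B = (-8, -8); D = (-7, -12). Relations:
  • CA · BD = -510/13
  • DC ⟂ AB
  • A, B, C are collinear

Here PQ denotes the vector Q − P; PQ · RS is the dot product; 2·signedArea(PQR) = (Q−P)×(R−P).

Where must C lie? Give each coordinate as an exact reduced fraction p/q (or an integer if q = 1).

C = (-124/13, -126/13)

1. C_x = -124/13  [A, B, C are collinear ∩ DC ⟂ AB]
2. C_y = -126/13  [A, B, C are collinear ∩ DC ⟂ AB]
   → C = (-124/13, -126/13)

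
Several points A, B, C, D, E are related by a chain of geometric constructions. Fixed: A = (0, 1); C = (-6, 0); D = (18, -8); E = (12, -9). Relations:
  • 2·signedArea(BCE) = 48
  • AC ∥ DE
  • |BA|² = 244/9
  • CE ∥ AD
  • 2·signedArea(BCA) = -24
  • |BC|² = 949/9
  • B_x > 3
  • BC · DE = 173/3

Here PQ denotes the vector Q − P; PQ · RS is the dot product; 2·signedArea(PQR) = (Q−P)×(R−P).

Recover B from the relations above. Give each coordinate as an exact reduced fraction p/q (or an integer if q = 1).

B = (4, -7/3)

1. B_x = 4  [2·signedArea(BCE) = 48 ∩ BC · DE = 173/3]
2. B_y = -7/3  [2·signedArea(BCE) = 48 ∩ BC · DE = 173/3]
   → B = (4, -7/3)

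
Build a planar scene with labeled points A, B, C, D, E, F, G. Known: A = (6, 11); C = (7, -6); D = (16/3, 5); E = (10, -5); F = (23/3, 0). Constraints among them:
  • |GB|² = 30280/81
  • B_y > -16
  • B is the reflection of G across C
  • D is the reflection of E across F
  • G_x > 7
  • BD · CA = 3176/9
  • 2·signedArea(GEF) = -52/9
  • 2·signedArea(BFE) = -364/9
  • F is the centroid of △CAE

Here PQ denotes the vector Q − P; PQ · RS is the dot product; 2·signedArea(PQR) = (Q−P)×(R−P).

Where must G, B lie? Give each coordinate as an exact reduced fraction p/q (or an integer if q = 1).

B = (62/9, -47/3)
G = (64/9, 11/3)

1. B_x = 62/9  [BD · CA = 3176/9 ∩ 2·signedArea(BFE) = -364/9]
2. B_y = -47/3  [BD · CA = 3176/9 ∩ 2·signedArea(BFE) = -364/9]
   → B = (62/9, -47/3)
3. G_x = 64/9  [2·signedArea(GEF) = -52/9 ∩ B is the reflection of G across C]
4. G_y = 11/3  [2·signedArea(GEF) = -52/9 ∩ B is the reflection of G across C]
   → G = (64/9, 11/3)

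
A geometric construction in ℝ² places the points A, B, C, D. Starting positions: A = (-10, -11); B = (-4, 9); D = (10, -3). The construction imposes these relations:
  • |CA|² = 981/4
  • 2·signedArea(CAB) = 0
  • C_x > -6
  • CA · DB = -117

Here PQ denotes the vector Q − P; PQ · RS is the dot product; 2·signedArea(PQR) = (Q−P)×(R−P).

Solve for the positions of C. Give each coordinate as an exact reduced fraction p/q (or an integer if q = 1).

1. C_x = -11/2  [2·signedArea(CAB) = 0 ∩ CA · DB = -117]
2. C_y = 4  [2·signedArea(CAB) = 0 ∩ CA · DB = -117]
   → C = (-11/2, 4)

C = (-11/2, 4)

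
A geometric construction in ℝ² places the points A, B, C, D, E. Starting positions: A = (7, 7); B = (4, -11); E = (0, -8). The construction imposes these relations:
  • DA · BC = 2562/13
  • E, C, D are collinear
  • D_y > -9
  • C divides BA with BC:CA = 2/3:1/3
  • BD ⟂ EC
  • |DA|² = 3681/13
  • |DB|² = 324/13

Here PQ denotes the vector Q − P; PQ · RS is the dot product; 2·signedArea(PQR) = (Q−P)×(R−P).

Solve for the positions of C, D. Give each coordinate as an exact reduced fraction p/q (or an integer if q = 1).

1. C_x = 6  [C divides BA with BC:CA = 2/3:1/3]
2. C_y = 1  [C divides BA with BC:CA = 2/3:1/3]
   → C = (6, 1)
3. D_x = -2/13  [E, C, D are collinear ∩ BD ⟂ EC]
4. D_y = -107/13  [E, C, D are collinear ∩ BD ⟂ EC]
   → D = (-2/13, -107/13)

C = (6, 1)
D = (-2/13, -107/13)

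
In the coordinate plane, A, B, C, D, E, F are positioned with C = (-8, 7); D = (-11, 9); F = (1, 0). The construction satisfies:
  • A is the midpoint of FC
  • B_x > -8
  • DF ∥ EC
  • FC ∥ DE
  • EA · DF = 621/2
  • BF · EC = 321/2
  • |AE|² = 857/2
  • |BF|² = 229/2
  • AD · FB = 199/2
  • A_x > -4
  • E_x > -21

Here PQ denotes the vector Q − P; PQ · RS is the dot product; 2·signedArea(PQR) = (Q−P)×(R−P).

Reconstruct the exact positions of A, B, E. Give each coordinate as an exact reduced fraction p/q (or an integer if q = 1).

A = (-7/2, 7/2)
B = (-15/2, 13/2)
E = (-20, 16)

1. A_x = -7/2  [A is the midpoint of FC]
2. A_y = 7/2  [A is the midpoint of FC]
   → A = (-7/2, 7/2)
3. E_x = -20  [DF ∥ EC ∩ FC ∥ DE]
4. E_y = 16  [DF ∥ EC ∩ FC ∥ DE]
   → E = (-20, 16)
5. B_x = -15/2  [BF · EC = 321/2 ∩ AD · FB = 199/2]
6. B_y = 13/2  [BF · EC = 321/2 ∩ AD · FB = 199/2]
   → B = (-15/2, 13/2)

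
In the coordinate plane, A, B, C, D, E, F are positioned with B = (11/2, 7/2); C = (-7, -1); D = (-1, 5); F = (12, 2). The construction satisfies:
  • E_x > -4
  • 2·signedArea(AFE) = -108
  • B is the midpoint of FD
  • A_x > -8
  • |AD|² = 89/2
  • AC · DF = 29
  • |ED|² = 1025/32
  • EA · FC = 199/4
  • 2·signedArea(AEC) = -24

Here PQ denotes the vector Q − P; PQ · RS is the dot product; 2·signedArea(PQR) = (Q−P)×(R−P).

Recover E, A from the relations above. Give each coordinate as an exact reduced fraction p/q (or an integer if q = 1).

A = (-15/2, 13/2)
E = (-31/8, 1/8)

1. A_x = -15/2  [line -13·x + 3·y + -117 = 0 ∩ |AD|² = 89/2]
2. A_y = 13/2  [line -13·x + 3·y + -117 = 0 ∩ |AD|² = 89/2]
   → A = (-15/2, 13/2)
3. E_x = -31/8  [EA · FC = 199/4 ∩ 2·signedArea(AEC) = -24]
4. E_y = 1/8  [EA · FC = 199/4 ∩ 2·signedArea(AEC) = -24]
   → E = (-31/8, 1/8)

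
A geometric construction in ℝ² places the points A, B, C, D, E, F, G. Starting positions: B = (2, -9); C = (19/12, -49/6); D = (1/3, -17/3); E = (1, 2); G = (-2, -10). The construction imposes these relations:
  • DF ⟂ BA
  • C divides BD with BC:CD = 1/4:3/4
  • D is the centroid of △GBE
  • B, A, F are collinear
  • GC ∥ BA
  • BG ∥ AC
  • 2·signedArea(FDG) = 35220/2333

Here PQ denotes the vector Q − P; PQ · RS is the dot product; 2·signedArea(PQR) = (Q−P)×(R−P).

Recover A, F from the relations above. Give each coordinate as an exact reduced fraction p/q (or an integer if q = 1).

1. A_x = 67/12  [BG ∥ AC ∩ GC ∥ BA]
2. A_y = -43/6  [BG ∥ AC ∩ GC ∥ BA]
   → A = (67/12, -43/6)
3. F_x = 14213/6999  [B, A, F are collinear ∩ DF ⟂ BA]
4. F_y = -62881/6999  [B, A, F are collinear ∩ DF ⟂ BA]
   → F = (14213/6999, -62881/6999)

A = (67/12, -43/6)
F = (14213/6999, -62881/6999)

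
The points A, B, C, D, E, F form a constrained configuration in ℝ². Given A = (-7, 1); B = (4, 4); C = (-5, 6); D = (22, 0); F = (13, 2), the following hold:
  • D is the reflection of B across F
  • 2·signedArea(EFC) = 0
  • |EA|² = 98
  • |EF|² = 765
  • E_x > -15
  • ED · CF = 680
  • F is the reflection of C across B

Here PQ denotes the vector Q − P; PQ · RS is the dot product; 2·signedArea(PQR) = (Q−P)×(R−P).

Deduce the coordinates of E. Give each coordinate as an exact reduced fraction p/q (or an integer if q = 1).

E = (-14, 8)

1. E_x = -14  [2·signedArea(EFC) = 0 ∩ ED · CF = 680]
2. E_y = 8  [2·signedArea(EFC) = 0 ∩ ED · CF = 680]
   → E = (-14, 8)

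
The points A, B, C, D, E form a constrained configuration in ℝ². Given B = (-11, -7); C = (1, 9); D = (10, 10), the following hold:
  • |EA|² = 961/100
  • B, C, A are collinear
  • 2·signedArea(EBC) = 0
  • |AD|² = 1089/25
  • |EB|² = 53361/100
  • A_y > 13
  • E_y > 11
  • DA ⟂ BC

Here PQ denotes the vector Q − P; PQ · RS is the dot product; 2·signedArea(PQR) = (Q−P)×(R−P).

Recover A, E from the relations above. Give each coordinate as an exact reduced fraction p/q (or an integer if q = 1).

1. A_x = 118/25  [B, C, A are collinear ∩ DA ⟂ BC]
2. A_y = 349/25  [B, C, A are collinear ∩ DA ⟂ BC]
   → A = (118/25, 349/25)
3. E_x = 143/50  [line -16·x + 12·y + -92 = 0 ∩ |EB|² = 53361/100]
4. E_y = 287/25  [line -16·x + 12·y + -92 = 0 ∩ |EB|² = 53361/100]
   → E = (143/50, 287/25)

A = (118/25, 349/25)
E = (143/50, 287/25)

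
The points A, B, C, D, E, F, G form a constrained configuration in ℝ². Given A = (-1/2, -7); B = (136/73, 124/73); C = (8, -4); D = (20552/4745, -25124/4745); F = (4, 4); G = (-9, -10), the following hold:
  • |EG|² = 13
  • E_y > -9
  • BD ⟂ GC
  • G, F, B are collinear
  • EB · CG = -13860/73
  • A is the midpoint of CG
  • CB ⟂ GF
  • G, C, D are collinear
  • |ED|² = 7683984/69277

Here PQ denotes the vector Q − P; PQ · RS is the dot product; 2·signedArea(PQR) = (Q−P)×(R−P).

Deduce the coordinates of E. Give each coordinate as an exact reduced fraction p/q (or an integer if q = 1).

1. E_x = -28/5  [line 17·x + 6·y + 148 = 0 ∩ |EG|² = 13]
2. E_y = -44/5  [line 17·x + 6·y + 148 = 0 ∩ |EG|² = 13]
   → E = (-28/5, -44/5)

E = (-28/5, -44/5)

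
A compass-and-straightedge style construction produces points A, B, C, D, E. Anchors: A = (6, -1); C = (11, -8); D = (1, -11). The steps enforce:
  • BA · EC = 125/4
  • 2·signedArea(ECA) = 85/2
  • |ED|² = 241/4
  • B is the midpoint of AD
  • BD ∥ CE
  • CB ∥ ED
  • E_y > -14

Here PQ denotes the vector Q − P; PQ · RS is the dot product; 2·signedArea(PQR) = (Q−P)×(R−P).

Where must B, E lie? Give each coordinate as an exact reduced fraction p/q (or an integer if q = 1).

B = (7/2, -6)
E = (17/2, -13)

1. B_x = 7/2  [B is the midpoint of AD]
2. B_y = -6  [B is the midpoint of AD]
   → B = (7/2, -6)
3. E_x = 17/2  [CB ∥ ED ∩ BD ∥ CE]
4. E_y = -13  [CB ∥ ED ∩ BD ∥ CE]
   → E = (17/2, -13)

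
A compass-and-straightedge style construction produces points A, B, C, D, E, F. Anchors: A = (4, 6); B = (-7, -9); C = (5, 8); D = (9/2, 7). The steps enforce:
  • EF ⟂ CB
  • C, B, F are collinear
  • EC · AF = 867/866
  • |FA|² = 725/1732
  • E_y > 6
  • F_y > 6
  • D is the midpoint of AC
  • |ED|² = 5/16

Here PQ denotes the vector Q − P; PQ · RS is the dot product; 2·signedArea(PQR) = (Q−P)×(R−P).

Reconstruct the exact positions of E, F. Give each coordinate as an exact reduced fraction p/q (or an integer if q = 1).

E = (17/4, 13/2)
F = (1751/433, 5755/866)

1. F_x = 1751/433  [line 17·x + -12·y + 11 = 0 ∩ |FA|² = 725/1732]
2. F_y = 5755/866  [line 17·x + -12·y + 11 = 0 ∩ |FA|² = 725/1732]
   → F = (1751/433, 5755/866)
3. E_x = 17/4  [EC · AF = 867/866 ∩ EF ⟂ CB]
4. E_y = 13/2  [EC · AF = 867/866 ∩ EF ⟂ CB]
   → E = (17/4, 13/2)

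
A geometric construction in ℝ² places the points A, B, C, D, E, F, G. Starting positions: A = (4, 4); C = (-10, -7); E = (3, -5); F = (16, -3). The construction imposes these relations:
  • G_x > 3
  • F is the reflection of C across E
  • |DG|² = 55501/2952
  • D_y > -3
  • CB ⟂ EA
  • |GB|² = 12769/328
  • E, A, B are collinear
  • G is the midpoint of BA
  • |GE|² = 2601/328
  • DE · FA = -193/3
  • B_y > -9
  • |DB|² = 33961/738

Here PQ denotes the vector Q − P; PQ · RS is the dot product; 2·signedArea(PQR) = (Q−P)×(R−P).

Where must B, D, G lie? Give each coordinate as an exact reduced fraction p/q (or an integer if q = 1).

1. B_x = 215/82  [E, A, B are collinear ∩ CB ⟂ EA]
2. B_y = -689/82  [E, A, B are collinear ∩ CB ⟂ EA]
   → B = (215/82, -689/82)
3. D_x = -1  [line 12·x + -7·y + -20/3 = 0 ∩ |DB|² = 33961/738]
4. D_y = -8/3  [line 12·x + -7·y + -20/3 = 0 ∩ |DB|² = 33961/738]
   → D = (-1, -8/3)
5. G_x = 543/164  [G is the midpoint of BA]
6. G_y = -361/164  [G is the midpoint of BA]
   → G = (543/164, -361/164)

B = (215/82, -689/82)
D = (-1, -8/3)
G = (543/164, -361/164)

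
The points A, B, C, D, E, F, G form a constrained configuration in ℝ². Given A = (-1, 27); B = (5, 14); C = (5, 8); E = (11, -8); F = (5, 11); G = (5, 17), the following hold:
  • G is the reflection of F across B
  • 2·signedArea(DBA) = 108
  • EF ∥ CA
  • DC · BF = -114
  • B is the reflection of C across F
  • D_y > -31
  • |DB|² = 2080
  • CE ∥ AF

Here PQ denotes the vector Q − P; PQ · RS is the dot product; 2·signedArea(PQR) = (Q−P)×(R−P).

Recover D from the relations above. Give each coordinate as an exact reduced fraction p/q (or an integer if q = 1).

D = (17, -30)

1. D_x = 17  [2·signedArea(DBA) = 108 ∩ DC · BF = -114]
2. D_y = -30  [2·signedArea(DBA) = 108 ∩ DC · BF = -114]
   → D = (17, -30)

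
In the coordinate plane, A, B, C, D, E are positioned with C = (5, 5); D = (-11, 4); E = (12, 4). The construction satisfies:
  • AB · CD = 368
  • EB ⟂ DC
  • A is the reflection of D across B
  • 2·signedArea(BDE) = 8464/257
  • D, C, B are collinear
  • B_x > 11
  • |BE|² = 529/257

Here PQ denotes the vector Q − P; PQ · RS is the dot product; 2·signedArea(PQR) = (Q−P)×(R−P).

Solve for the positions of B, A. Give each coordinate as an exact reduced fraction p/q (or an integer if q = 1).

1. B_x = 3061/257  [D, C, B are collinear ∩ EB ⟂ DC]
2. B_y = 1396/257  [D, C, B are collinear ∩ EB ⟂ DC]
   → B = (3061/257, 1396/257)
3. A_x = 8949/257  [A is the reflection of D across B]
4. A_y = 1764/257  [A is the reflection of D across B]
   → A = (8949/257, 1764/257)

A = (8949/257, 1764/257)
B = (3061/257, 1396/257)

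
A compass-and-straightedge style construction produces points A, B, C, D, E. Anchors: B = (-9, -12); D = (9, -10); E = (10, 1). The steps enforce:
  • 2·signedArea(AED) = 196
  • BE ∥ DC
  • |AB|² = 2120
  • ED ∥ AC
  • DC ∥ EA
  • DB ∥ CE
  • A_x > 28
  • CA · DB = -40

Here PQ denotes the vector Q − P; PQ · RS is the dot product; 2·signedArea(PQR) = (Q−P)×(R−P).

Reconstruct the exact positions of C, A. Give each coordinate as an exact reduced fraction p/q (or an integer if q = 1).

A = (29, 14)
C = (28, 3)

1. C_x = 28  [DB ∥ CE ∩ BE ∥ DC]
2. C_y = 3  [DB ∥ CE ∩ BE ∥ DC]
   → C = (28, 3)
3. A_x = 29  [ED ∥ AC ∩ DC ∥ EA]
4. A_y = 14  [ED ∥ AC ∩ DC ∥ EA]
   → A = (29, 14)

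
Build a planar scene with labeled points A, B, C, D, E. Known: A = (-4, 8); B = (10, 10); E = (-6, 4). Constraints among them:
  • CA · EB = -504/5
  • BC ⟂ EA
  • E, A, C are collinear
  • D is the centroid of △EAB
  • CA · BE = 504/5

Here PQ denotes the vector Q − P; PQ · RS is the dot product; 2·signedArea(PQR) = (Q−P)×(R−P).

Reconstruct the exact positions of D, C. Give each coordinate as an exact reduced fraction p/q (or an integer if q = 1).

1. D_x = 0  [D is the centroid of △EAB]
2. D_y = 22/3  [D is the centroid of △EAB]
   → D = (0, 22/3)
3. C_x = -2/5  [E, A, C are collinear ∩ BC ⟂ EA]
4. C_y = 76/5  [E, A, C are collinear ∩ BC ⟂ EA]
   → C = (-2/5, 76/5)

C = (-2/5, 76/5)
D = (0, 22/3)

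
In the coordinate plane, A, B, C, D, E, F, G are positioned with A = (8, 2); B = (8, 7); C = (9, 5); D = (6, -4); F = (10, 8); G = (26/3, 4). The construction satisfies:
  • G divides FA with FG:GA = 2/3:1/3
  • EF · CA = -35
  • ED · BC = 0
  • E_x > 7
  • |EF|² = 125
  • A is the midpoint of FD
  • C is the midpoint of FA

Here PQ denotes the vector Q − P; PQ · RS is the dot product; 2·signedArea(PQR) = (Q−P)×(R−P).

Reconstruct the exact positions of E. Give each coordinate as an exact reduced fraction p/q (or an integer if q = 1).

E = (8, -3)

1. E_x = 8  [ED · BC = 0 ∩ EF · CA = -35]
2. E_y = -3  [ED · BC = 0 ∩ EF · CA = -35]
   → E = (8, -3)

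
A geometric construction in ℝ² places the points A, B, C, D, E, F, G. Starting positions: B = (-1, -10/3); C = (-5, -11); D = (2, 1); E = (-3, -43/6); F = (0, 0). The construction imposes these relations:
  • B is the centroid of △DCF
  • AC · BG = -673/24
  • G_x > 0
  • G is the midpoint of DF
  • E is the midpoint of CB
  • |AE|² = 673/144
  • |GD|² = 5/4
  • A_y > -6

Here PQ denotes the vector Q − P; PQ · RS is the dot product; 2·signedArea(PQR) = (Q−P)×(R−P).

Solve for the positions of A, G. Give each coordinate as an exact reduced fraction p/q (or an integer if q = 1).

1. G_x = 1  [G is the midpoint of DF]
2. G_y = 1/2  [G is the midpoint of DF]
   → G = (1, 1/2)
3. A_x = -2  [line -2·x + -23/6·y + -193/8 = 0 ∩ |AE|² = 673/144]
4. A_y = -21/4  [line -2·x + -23/6·y + -193/8 = 0 ∩ |AE|² = 673/144]
   → A = (-2, -21/4)

A = (-2, -21/4)
G = (1, 1/2)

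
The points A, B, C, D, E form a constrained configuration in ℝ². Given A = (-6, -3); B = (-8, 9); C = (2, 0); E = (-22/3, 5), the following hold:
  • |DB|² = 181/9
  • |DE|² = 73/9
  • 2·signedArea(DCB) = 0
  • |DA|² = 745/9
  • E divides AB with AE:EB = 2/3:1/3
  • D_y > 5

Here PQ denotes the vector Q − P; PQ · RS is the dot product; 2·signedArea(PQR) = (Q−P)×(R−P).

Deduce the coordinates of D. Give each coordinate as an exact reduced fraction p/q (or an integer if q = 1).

D = (-14/3, 6)

1. D_x = -14/3  [line -9·x + -10·y + 18 = 0 ∩ |DA|² = 745/9]
2. D_y = 6  [line -9·x + -10·y + 18 = 0 ∩ |DA|² = 745/9]
   → D = (-14/3, 6)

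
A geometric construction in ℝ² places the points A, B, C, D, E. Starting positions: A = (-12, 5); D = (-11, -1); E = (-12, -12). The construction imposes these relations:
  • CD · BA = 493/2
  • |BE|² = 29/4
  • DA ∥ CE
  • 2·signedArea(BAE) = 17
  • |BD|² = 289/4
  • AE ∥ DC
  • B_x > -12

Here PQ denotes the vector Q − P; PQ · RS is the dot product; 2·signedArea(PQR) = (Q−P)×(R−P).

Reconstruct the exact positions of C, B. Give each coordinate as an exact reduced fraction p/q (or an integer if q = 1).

B = (-11, -19/2)
C = (-11, -18)

1. C_x = -11  [DA ∥ CE ∩ AE ∥ DC]
2. C_y = -18  [DA ∥ CE ∩ AE ∥ DC]
   → C = (-11, -18)
3. B_x = -11  [2·signedArea(BAE) = 17 ∩ CD · BA = 493/2]
4. B_y = -19/2  [2·signedArea(BAE) = 17 ∩ CD · BA = 493/2]
   → B = (-11, -19/2)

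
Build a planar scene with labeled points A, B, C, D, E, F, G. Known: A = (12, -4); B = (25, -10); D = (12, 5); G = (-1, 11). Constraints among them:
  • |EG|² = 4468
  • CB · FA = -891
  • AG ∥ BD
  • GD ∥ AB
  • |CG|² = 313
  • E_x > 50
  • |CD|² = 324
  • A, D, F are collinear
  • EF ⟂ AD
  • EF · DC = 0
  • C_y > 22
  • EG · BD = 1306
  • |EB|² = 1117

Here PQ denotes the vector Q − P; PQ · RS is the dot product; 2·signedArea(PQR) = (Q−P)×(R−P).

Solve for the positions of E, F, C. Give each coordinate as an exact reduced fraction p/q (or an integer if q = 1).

C = (12, 23)
E = (51, -31)
F = (12, -31)

1. E_x = 51  [line 13·x + -15·y + -1128 = 0 ∩ |EG|² = 4468]
2. E_y = -31  [line 13·x + -15·y + -1128 = 0 ∩ |EG|² = 4468]
   → E = (51, -31)
3. F_x = 12  [A, D, F are collinear ∩ EF ⟂ AD]
4. F_y = -31  [A, D, F are collinear ∩ EF ⟂ AD]
   → F = (12, -31)
5. C_x = 12  [EF · DC = 0 ∩ CB · FA = -891]
6. C_y = 23  [EF · DC = 0 ∩ CB · FA = -891]
   → C = (12, 23)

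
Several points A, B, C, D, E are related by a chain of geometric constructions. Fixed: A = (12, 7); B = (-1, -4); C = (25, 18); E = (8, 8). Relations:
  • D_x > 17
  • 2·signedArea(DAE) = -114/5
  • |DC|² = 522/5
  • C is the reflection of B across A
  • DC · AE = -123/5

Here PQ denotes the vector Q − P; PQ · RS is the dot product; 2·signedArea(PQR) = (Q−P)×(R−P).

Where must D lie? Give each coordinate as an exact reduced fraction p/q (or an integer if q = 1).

1. D_x = 86/5  [2·signedArea(DAE) = -114/5 ∩ DC · AE = -123/5]
2. D_y = 57/5  [2·signedArea(DAE) = -114/5 ∩ DC · AE = -123/5]
   → D = (86/5, 57/5)

D = (86/5, 57/5)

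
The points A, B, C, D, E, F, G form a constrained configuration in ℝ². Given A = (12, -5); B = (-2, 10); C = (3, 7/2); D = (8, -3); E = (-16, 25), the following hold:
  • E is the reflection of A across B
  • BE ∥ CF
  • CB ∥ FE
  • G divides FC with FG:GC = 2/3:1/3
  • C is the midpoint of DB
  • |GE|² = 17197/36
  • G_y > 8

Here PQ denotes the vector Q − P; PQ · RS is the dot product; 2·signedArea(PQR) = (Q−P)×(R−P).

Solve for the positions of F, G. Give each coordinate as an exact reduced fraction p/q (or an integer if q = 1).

1. F_x = -11  [CB ∥ FE ∩ BE ∥ CF]
2. F_y = 37/2  [CB ∥ FE ∩ BE ∥ CF]
   → F = (-11, 37/2)
3. G_x = -5/3  [G divides FC with FG:GC = 2/3:1/3]
4. G_y = 17/2  [G divides FC with FG:GC = 2/3:1/3]
   → G = (-5/3, 17/2)

F = (-11, 37/2)
G = (-5/3, 17/2)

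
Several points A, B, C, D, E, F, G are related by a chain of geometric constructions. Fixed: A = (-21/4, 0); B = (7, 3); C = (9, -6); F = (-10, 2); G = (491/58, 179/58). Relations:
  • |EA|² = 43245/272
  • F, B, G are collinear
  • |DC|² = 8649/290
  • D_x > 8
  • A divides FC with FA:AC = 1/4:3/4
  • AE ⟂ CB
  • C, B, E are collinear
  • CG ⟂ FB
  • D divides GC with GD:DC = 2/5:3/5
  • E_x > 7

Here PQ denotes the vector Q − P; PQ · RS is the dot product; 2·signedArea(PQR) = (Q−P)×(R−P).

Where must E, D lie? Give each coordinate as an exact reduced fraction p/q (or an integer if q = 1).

1. E_x = 120/17  [C, B, E are collinear ∩ AE ⟂ CB]
2. E_y = 93/34  [C, B, E are collinear ∩ AE ⟂ CB]
   → E = (120/17, 93/34)
3. D_x = 2517/290  [D divides GC with GD:DC = 2/5:3/5]
4. D_y = -159/290  [D divides GC with GD:DC = 2/5:3/5]
   → D = (2517/290, -159/290)

D = (2517/290, -159/290)
E = (120/17, 93/34)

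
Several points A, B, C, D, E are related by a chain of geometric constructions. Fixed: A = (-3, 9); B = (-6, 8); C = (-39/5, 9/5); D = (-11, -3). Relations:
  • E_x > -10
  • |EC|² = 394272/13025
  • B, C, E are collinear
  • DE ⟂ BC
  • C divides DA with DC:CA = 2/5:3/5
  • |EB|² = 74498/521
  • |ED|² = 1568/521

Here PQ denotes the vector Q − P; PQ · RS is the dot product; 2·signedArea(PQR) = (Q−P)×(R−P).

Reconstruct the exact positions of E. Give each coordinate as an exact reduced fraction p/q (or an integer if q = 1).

E = (-4863/521, -1815/521)

1. E_x = -4863/521  [B, C, E are collinear ∩ DE ⟂ BC]
2. E_y = -1815/521  [B, C, E are collinear ∩ DE ⟂ BC]
   → E = (-4863/521, -1815/521)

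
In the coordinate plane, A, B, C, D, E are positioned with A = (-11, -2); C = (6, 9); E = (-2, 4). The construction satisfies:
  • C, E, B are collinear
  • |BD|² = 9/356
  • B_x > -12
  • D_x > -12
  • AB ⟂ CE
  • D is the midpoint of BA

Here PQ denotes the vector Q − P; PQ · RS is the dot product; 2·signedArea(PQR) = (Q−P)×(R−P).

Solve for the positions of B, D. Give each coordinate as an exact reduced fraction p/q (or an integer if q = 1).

1. B_x = -994/89  [C, E, B are collinear ∩ AB ⟂ CE]
2. B_y = -154/89  [C, E, B are collinear ∩ AB ⟂ CE]
   → B = (-994/89, -154/89)
3. D_x = -1973/178  [D is the midpoint of BA]
4. D_y = -166/89  [D is the midpoint of BA]
   → D = (-1973/178, -166/89)

B = (-994/89, -154/89)
D = (-1973/178, -166/89)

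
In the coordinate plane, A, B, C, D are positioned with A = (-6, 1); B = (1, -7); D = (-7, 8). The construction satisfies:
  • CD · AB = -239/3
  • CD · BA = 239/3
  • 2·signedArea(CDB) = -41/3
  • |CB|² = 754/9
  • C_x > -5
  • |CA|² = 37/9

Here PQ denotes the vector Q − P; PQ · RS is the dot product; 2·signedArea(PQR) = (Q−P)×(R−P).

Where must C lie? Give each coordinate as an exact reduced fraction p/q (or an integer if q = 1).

C = (-4, 2/3)

1. C_x = -4  [CD · AB = -239/3 ∩ 2·signedArea(CDB) = -41/3]
2. C_y = 2/3  [CD · AB = -239/3 ∩ 2·signedArea(CDB) = -41/3]
   → C = (-4, 2/3)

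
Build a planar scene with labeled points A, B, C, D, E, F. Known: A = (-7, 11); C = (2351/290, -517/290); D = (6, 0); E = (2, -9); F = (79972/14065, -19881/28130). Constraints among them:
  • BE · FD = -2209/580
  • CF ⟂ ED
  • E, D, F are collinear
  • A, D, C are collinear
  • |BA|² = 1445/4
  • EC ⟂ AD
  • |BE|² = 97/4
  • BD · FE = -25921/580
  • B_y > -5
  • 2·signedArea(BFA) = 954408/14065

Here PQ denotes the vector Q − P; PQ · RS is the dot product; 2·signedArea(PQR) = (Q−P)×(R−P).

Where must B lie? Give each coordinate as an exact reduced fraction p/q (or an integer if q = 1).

1. B_x = 4  [2·signedArea(BFA) = 954408/14065 ∩ BE · FD = -2209/580]
2. B_y = -9/2  [2·signedArea(BFA) = 954408/14065 ∩ BE · FD = -2209/580]
   → B = (4, -9/2)

B = (4, -9/2)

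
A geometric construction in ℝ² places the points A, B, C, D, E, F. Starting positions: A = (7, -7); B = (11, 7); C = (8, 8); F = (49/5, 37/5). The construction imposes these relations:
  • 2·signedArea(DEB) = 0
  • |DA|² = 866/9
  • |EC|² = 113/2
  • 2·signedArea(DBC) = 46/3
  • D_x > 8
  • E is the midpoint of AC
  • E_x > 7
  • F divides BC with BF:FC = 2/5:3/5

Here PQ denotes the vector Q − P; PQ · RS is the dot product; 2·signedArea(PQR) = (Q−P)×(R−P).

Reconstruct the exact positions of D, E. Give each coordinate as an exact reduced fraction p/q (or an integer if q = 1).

D = (26/3, 8/3)
E = (15/2, 1/2)

1. E_x = 15/2  [E is the midpoint of AC]
2. E_y = 1/2  [E is the midpoint of AC]
   → E = (15/2, 1/2)
3. D_x = 26/3  [2·signedArea(DEB) = 0 ∩ 2·signedArea(DBC) = 46/3]
4. D_y = 8/3  [2·signedArea(DEB) = 0 ∩ 2·signedArea(DBC) = 46/3]
   → D = (26/3, 8/3)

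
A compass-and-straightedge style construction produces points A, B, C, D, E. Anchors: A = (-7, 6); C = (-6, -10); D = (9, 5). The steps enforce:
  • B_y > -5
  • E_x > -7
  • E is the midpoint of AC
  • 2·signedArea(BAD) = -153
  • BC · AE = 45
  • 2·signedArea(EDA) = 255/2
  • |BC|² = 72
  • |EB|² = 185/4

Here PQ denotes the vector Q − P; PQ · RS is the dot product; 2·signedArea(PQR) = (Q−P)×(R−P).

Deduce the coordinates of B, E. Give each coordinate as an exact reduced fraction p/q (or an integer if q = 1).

1. E_x = -13/2  [E is the midpoint of AC]
2. E_y = -2  [E is the midpoint of AC]
   → E = (-13/2, -2)
3. B_x = 0  [2·signedArea(BAD) = -153 ∩ BC · AE = 45]
4. B_y = -4  [2·signedArea(BAD) = -153 ∩ BC · AE = 45]
   → B = (0, -4)

B = (0, -4)
E = (-13/2, -2)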